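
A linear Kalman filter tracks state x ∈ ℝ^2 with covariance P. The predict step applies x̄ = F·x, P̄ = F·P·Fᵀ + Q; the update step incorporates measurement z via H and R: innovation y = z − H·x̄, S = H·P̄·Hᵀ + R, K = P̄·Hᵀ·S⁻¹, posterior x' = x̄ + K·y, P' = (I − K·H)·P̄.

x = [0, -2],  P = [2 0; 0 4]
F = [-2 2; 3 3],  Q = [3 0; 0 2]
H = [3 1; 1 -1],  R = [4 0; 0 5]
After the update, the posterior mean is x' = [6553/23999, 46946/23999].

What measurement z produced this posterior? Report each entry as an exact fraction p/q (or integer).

z = [3, -2]

x̄ = F·x = [-4, -6]
P̄ = F·P·Fᵀ + Q = [27 12; 12 56]
S = H·P̄·Hᵀ + R = [375 1; 1 64]
K = P̄·Hᵀ·S⁻¹ = [5937/23999 5532/23999; 5932/23999 -16592/23999]
x' − x̄ = [102549/23999, 190940/23999] = K·y
y = (KᵀK)⁻¹·Kᵀ·(x' − x̄) = [21, -4]
z = y + H·x̄ = [21, -4] + [-18, 2] = [3, -2]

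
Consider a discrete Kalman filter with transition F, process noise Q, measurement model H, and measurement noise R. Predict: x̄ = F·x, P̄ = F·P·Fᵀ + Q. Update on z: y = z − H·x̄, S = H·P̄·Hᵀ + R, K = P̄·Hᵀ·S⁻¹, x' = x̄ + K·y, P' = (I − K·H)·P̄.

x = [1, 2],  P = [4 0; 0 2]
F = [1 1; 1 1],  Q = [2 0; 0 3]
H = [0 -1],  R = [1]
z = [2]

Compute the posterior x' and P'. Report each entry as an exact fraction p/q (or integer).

x' = [0, -3/2]
P' = [22/5 3/5; 3/5 9/10]

x̄ = F·x = [3, 3]
P̄ = F·P·Fᵀ + Q = [8 6; 6 9]
y = z − H·x̄ = [5]
S = H·P̄·Hᵀ + R = [10]
K = P̄·Hᵀ·S⁻¹ = [-3/5; -9/10]
x' = x̄ + K·y = [0, -3/2]
P' = (I − K·H)·P̄ = [22/5 3/5; 3/5 9/10]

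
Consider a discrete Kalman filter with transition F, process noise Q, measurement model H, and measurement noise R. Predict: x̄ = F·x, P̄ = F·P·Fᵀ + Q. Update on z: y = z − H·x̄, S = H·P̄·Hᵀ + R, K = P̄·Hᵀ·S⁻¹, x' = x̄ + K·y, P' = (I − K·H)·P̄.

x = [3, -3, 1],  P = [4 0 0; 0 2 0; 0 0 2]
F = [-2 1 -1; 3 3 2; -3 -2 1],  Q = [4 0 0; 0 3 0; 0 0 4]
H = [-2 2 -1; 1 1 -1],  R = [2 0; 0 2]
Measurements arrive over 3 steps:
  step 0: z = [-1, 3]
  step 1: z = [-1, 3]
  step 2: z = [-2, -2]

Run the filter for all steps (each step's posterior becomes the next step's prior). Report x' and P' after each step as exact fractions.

step 0: x' = [17819/22222, -6884/11111, -47513/22222], P' = [10851/11111 17760/11111 19757/11111; 17760/11111 51800/11111 64106/11111; 19757/11111 64106/11111 90945/11111]
step 1: x' = [48743613/86490554, -87631973/43245277, -368545953/86490554], P' = [35169939/43245277 53594299/43245277 56269098/43245277; 53594299/43245277 324301987/86490554 387384391/86490554; 56269098/43245277 387384391/86490554 548271873/86490554]
step 2: x' = [-5735407261433/4229609281422, -6222529760257/1409869760474, -495248515900/124400272983], P' = [1690871603821/2114804640711 841833490269/704934880237 154281643132/124400272983; 841833490269/704934880237 2538797525535/704934880237 177456641602/41466757661; 154281643132/124400272983 177456641602/41466757661 755192971886/124400272983]

step 0: x̄ = F·x = [-10, 2, -2]
step 0: P̄ = F·P·Fᵀ + Q = [24 -22 18; -22 65 -44; 18 -44 50]
step 0: y = z − H·x̄ = [-27, 9]
step 0: S = H·P̄·Hᵀ + R = [832 282; 282 149]
step 0: K = P̄·Hᵀ·S⁻¹ = [-5939/22222 4427/11111; 1987/11111 2727/11111; -2247/22222 -3541/11111]
step 0: x' = x̄ + K·y = [17819/22222, -6884/11111, -47513/22222]
step 0: P' = (I − K·H)·P̄ = [10851/11111 17760/11111 19757/11111; 17760/11111 51800/11111 64106/11111; 19757/11111 64106/11111 90945/11111]
step 1: x̄ = F·x = [-1893/22222, -82873/22222, -36717/11111]
step 1: P̄ = F·P·Fᵀ + Q = [110369/11111 -347281/11111 100396/11111; -347281/11111 2287008/11111 -616346/11111; 100396/11111 -616346/11111 278402/11111]
step 1: y = z − H·x̄ = [33152/11111, 38999/11111]
step 1: S = H·P̄·Hᵀ + R = [15535348/11111 6581114/11111; 6581114/11111 3035339/11111]
step 1: K = P̄·Hᵀ·S⁻¹ = [-9710189/43245277 16247570/43245277; 46842387/172981108 22053097/86490554; 1420517/172981108 -24174643/86490554]
step 1: x' = x̄ + K·y = [48743613/86490554, -87631973/43245277, -368545953/86490554]
step 1: P' = (I − K·H)·P̄ = [35169939/43245277 53594299/43245277 56269098/43245277; 53594299/43245277 324301987/86490554 387384391/86490554; 56269098/43245277 387384391/86490554 548271873/86490554]
step 2: x̄ = F·x = [95794781/86490554, -1116652905/86490554, -82124450/43245277]
step 2: P̄ = F·P·Fᵀ + Q = [373262599/43245277 -1021197305/43245277 303521694/43245277; -1021197305/43245277 13932801747/86490554 -3815155027/86490554; 303521694/43245277 -3815155027/86490554 1885997375/86490554]
step 2: y = z − H·x̄ = [1043832682/43245277, 341814058/43245277]
step 2: S = H·P̄·Hᵀ + R = [94804236803/86490554 20155529471/43245277; 20155529471/43245277 9534869743/43245277]
step 2: K = P̄·Hᵀ·S⁻¹ = [-68109299948/302114948673 796792070692/2114804640711; 26940368807/100704982891 181934054285/704934880237; 70256533/17771467569 -34270701974/124400272983]
step 2: x' = x̄ + K·y = [-5735407261433/4229609281422, -6222529760257/1409869760474, -495248515900/124400272983]
step 2: P' = (I − K·H)·P̄ = [1690871603821/2114804640711 841833490269/704934880237 154281643132/124400272983; 841833490269/704934880237 2538797525535/704934880237 177456641602/41466757661; 154281643132/124400272983 177456641602/41466757661 755192971886/124400272983]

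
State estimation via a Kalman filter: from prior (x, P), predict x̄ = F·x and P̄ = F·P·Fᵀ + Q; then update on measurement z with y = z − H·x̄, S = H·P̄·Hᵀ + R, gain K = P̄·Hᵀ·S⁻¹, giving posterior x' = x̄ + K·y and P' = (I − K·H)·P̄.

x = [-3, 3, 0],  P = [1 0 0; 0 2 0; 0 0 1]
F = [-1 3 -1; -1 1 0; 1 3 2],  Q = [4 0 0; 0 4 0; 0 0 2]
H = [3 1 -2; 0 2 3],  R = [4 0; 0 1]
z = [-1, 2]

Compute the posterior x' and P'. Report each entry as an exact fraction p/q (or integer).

x̄ = F·x = [12, 6, 6]
P̄ = F·P·Fᵀ + Q = [24 7 15; 7 7 5; 15 5 25]
y = z − H·x̄ = [-31, -28]
S = H·P̄·Hᵀ + R = [169 36; 36 314]
K = P̄·Hᵀ·S⁻¹ = [6631/25885 8207/51770; 2304/25885 4253/51770; -306/5177 2873/10354]
x' = x̄ + K·y = [-9839/25885, 24344/25885, 326/5177]
P' = (I − K·H)·P̄ = [108429/51770 -114329/51770 15791/10354; -114329/51770 156109/51770 -20531/10354; 15791/10354 -20531/10354 14645/10354]

x' = [-9839/25885, 24344/25885, 326/5177]
P' = [108429/51770 -114329/51770 15791/10354; -114329/51770 156109/51770 -20531/10354; 15791/10354 -20531/10354 14645/10354]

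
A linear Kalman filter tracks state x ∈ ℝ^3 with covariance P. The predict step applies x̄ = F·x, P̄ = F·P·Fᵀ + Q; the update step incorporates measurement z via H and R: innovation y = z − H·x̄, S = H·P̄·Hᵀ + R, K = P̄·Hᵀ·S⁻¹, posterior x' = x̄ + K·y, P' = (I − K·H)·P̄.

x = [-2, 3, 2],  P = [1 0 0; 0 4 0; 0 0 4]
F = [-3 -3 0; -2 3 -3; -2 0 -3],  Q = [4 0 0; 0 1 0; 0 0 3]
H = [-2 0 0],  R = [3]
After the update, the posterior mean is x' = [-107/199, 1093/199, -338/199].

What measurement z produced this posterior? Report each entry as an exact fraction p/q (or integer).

z = [1]

x̄ = F·x = [-3, 7, -2]
P̄ = F·P·Fᵀ + Q = [49 -30 6; -30 77 40; 6 40 43]
S = H·P̄·Hᵀ + R = [199]
K = P̄·Hᵀ·S⁻¹ = [-98/199; 60/199; -12/199]
x' − x̄ = [490/199, -300/199, 60/199] = K·y
y = (KᵀK)⁻¹·Kᵀ·(x' − x̄) = [-5]
z = y + H·x̄ = [-5] + [6] = [1]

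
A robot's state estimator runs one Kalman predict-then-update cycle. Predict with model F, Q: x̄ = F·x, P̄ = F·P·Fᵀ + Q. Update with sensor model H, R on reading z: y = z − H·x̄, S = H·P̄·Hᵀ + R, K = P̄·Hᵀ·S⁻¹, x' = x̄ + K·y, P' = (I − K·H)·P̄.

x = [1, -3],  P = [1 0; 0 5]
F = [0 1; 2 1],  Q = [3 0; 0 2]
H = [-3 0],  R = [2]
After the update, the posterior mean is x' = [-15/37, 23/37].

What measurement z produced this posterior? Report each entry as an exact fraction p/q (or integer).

x̄ = F·x = [-3, -1]
P̄ = F·P·Fᵀ + Q = [8 5; 5 11]
S = H·P̄·Hᵀ + R = [74]
K = P̄·Hᵀ·S⁻¹ = [-12/37; -15/74]
x' − x̄ = [96/37, 60/37] = K·y
y = (KᵀK)⁻¹·Kᵀ·(x' − x̄) = [-8]
z = y + H·x̄ = [-8] + [9] = [1]

z = [1]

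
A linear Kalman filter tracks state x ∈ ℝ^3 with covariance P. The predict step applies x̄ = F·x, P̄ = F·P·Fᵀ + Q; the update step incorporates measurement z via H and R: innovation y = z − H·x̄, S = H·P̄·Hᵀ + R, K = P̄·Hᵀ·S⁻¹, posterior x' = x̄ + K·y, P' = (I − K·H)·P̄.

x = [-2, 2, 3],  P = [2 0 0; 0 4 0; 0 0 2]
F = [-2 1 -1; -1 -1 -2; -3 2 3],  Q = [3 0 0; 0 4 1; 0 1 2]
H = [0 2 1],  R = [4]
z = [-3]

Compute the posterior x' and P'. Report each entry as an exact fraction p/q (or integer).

x' = [7/39, -349/39, 601/39]
P' = [421/39 -97/39 238/39; -97/39 875/78 -829/39; 238/39 -829/39 1714/39]

x̄ = F·x = [3, -6, 19]
P̄ = F·P·Fᵀ + Q = [17 4 14; 4 18 -13; 14 -13 54]
y = z − H·x̄ = [-10]
S = H·P̄·Hᵀ + R = [78]
K = P̄·Hᵀ·S⁻¹ = [11/39; 23/78; 14/39]
x' = x̄ + K·y = [7/39, -349/39, 601/39]
P' = (I − K·H)·P̄ = [421/39 -97/39 238/39; -97/39 875/78 -829/39; 238/39 -829/39 1714/39]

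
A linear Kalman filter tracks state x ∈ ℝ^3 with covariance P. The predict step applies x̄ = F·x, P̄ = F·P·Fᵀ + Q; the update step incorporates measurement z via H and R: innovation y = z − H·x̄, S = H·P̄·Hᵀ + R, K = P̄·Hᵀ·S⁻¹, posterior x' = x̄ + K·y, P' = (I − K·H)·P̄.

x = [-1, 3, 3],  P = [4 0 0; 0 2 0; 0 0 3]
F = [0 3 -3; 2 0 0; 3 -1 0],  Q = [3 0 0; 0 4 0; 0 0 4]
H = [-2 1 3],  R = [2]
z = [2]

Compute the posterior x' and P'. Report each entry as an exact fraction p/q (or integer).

x̄ = F·x = [0, -2, -6]
P̄ = F·P·Fᵀ + Q = [48 0 -6; 0 20 24; -6 24 42]
y = z − H·x̄ = [22]
S = H·P̄·Hᵀ + R = [808]
K = P̄·Hᵀ·S⁻¹ = [-57/404; 23/202; 81/404]
x' = x̄ + K·y = [-627/202, 51/101, -321/202]
P' = (I − K·H)·P̄ = [6447/202 1311/101 3405/202; 1311/101 962/101 561/101; 3405/202 561/101 1923/202]

x' = [-627/202, 51/101, -321/202]
P' = [6447/202 1311/101 3405/202; 1311/101 962/101 561/101; 3405/202 561/101 1923/202]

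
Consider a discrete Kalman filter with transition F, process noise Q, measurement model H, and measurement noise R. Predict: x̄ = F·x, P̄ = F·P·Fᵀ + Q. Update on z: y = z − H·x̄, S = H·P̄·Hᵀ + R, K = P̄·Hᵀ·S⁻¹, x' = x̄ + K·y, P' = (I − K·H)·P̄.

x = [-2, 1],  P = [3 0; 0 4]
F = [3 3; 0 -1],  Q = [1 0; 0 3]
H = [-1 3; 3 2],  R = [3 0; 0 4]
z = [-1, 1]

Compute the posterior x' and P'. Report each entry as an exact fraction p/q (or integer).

x̄ = F·x = [-3, -1]
P̄ = F·P·Fᵀ + Q = [64 -12; -12 7]
y = z − H·x̄ = [-1, 12]
S = H·P̄·Hᵀ + R = [202 -234; -234 464]
K = P̄·Hᵀ·S⁻¹ = [-1772/9743 2634/9743; 2541/9743 1639/19486]
x' = x̄ + K·y = [4151/9743, -2450/9743]
P' = (I − K·H)·P̄ = [3840/9743 -492/9743; -492/9743 2377/9743]

x' = [4151/9743, -2450/9743]
P' = [3840/9743 -492/9743; -492/9743 2377/9743]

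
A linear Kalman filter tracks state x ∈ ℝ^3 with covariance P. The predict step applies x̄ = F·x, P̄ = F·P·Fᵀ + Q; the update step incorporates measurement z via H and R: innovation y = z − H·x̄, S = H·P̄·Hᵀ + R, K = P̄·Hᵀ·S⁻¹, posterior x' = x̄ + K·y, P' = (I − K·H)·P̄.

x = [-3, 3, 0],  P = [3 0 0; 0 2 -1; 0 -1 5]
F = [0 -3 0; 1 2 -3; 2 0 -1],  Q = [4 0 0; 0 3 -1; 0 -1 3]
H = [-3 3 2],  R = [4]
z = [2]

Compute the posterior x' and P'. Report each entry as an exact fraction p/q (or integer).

x̄ = F·x = [-9, 3, -6]
P̄ = F·P·Fᵀ + Q = [22 -21 -3; -21 71 22; -3 22 20]
y = z − H·x̄ = [-22]
S = H·P̄·Hᵀ + R = [1599]
K = P̄·Hᵀ·S⁻¹ = [-45/533; 320/1599; 115/1599]
x' = x̄ + K·y = [-3807/533, -2243/1599, -12124/1599]
P' = (I − K·H)·P̄ = [5651/533 3207/533 3576/533; 3207/533 11129/1599 -1622/1599; 3576/533 -1622/1599 18755/1599]

x' = [-3807/533, -2243/1599, -12124/1599]
P' = [5651/533 3207/533 3576/533; 3207/533 11129/1599 -1622/1599; 3576/533 -1622/1599 18755/1599]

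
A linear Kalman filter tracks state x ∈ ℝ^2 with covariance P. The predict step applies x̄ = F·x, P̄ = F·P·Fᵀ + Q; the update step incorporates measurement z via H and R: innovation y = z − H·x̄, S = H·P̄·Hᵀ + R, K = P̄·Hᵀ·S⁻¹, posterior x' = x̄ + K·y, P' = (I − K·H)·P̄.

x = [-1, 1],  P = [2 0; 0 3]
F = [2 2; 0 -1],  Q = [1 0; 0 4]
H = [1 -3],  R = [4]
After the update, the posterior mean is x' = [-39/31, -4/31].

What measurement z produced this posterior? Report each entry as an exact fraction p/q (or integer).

x̄ = F·x = [0, -1]
P̄ = F·P·Fᵀ + Q = [21 -6; -6 7]
S = H·P̄·Hᵀ + R = [124]
K = P̄·Hᵀ·S⁻¹ = [39/124; -27/124]
x' − x̄ = [-39/31, 27/31] = K·y
y = (KᵀK)⁻¹·Kᵀ·(x' − x̄) = [-4]
z = y + H·x̄ = [-4] + [3] = [-1]

z = [-1]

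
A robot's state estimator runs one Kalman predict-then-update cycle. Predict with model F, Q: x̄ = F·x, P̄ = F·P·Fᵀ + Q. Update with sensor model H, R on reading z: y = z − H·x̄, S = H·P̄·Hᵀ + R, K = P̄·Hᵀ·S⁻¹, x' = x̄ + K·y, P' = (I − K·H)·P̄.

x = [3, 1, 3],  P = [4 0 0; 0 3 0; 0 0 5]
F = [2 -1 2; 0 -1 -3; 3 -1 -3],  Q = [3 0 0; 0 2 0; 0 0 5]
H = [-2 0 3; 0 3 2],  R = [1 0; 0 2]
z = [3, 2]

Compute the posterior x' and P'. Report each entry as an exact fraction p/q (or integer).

x' = [205445/23176, -45845/11588, 40035/5794]
P' = [1378209/46352 -301545/23176 228471/11588; -301545/23176 69001/11588 -50391/5794; 228471/11588 -50391/5794 76381/5794]

x̄ = F·x = [11, -10, -1]
P̄ = F·P·Fᵀ + Q = [42 -27 -3; -27 50 48; -3 48 89]
y = z − H·x̄ = [28, 34]
S = H·P̄·Hᵀ + R = [1006 1140; 1140 1384]
K = P̄·Hᵀ·S⁻¹ = [-7383/23176 9249/46352; -801/11588 5439/23176; 336/2897 1589/11588]
x' = x̄ + K·y = [205445/23176, -45845/11588, 40035/5794]
P' = (I − K·H)·P̄ = [1378209/46352 -301545/23176 228471/11588; -301545/23176 69001/11588 -50391/5794; 228471/11588 -50391/5794 76381/5794]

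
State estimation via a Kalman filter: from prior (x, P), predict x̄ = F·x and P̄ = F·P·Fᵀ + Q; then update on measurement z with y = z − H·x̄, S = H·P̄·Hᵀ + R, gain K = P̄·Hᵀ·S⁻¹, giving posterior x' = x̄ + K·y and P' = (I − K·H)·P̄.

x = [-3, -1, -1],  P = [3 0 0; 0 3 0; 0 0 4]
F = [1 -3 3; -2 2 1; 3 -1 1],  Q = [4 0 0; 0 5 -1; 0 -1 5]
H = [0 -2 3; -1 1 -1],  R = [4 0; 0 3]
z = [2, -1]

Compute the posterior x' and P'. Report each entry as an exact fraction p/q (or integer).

x̄ = F·x = [-3, 3, -9]
P̄ = F·P·Fᵀ + Q = [70 -12 30; -12 33 -21; 30 -21 39]
y = z − H·x̄ = [35, -16]
S = H·P̄·Hᵀ + R = [739 -402; -402 271]
K = P̄·Hᵀ·S⁻¹ = [-2826/7733 -7388/7733; -8427/38665 -3084/38665; 6909/38665 -2592/38665]
x' = x̄ + K·y = [-3901/7733, -129606/38665, -64698/38665]
P' = (I − K·H)·P̄ = [36018/7733 30258/7733 16404/7733; 30258/7733 392406/38665 250368/38665; 16404/7733 250368/38665 176124/38665]

x' = [-3901/7733, -129606/38665, -64698/38665]
P' = [36018/7733 30258/7733 16404/7733; 30258/7733 392406/38665 250368/38665; 16404/7733 250368/38665 176124/38665]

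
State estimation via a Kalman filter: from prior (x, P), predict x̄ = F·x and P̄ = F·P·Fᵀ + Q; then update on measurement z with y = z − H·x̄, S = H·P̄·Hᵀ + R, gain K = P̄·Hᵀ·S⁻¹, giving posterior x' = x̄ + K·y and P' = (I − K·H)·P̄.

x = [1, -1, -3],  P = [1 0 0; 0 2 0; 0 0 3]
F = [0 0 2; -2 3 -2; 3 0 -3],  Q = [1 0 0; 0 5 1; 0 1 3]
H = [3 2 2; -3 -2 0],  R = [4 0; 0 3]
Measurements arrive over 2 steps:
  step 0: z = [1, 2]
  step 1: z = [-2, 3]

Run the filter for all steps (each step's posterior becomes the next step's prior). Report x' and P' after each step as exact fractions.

step 0: x' = [-22509/18035, 2249/3607, 35428/18035], P' = [90428/18035 -25872/3607 -14016/18035; -25872/3607 39549/3607 1623/3607; -14016/18035 1623/3607 30197/18035]
step 1: x' = [1616981426/1497084477, -1494515643/499028159, 166180339/1497084477], P' = [5176136956/1497084477 -2495753580/499028159 -872288680/1497084477; -2495753580/499028159 3975191916/499028159 74034042/499028159; -872288680/1497084477 74034042/499028159 2496077098/1497084477]

step 0: x̄ = F·x = [-6, 1, 12]
step 0: P̄ = F·P·Fᵀ + Q = [13 -12 -18; -12 39 13; -18 13 39]
step 0: y = z − H·x̄ = [-7, -14]
step 0: S = H·P̄·Hᵀ + R = [177 -73; -73 132]
step 0: K = P̄·Hᵀ·S⁻¹ = [-3867/18035 -4188/18035; 1182/3607 -494/3607; 8644/18035 8606/18035]
step 0: x' = x̄ + K·y = [-22509/18035, 2249/3607, 35428/18035]
step 0: P' = (I − K·H)·P̄ = [90428/18035 -25872/3607 -14016/18035; -25872/3607 39549/3607 1623/3607; -14016/18035 1623/3607 30197/18035]
step 1: x̄ = F·x = [70856/18035, 7897/18035, -173811/18035]
step 1: P̄ = F·P·Fᵀ + Q = [138823/18035 -16034/18035 -265278/18035; -16034/18035 3695192/18035 -1580626/18035; -265278/18035 -1580626/18035 1392018/18035]
step 1: y = z − H·x̄ = [16638/3607, 282467/18035]
step 1: S = H·P̄·Hᵀ + R = [1129927/3607 -1584719/3607; -1584719/3607 15891872/18035]
step 1: K = P̄·Hᵀ·S⁻¹ = [-297671993/1497084477 -184629796/1497084477; 152797794/499028159 -154374364/499028159; 704873102/1497084477 724220596/1497084477]
step 1: x' = x̄ + K·y = [1616981426/1497084477, -1494515643/499028159, 166180339/1497084477]
step 1: P' = (I − K·H)·P̄ = [5176136956/1497084477 -2495753580/499028159 -872288680/1497084477; -2495753580/499028159 3975191916/499028159 74034042/499028159; -872288680/1497084477 74034042/499028159 2496077098/1497084477]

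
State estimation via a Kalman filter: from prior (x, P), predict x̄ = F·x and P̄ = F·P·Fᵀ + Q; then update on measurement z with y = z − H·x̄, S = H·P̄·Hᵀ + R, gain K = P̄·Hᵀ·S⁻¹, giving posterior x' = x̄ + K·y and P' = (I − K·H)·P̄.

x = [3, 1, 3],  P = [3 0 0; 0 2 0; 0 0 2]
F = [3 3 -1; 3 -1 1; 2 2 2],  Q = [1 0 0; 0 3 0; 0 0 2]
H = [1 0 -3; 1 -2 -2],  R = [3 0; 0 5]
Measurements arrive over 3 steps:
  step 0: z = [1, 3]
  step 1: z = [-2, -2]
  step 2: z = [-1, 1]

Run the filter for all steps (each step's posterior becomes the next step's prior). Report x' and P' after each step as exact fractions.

step 0: x̄ = F·x = [9, 11, 14]
step 0: P̄ = F·P·Fᵀ + Q = [48 19 26; 19 34 18; 26 18 30]
step 0: y = z − H·x̄ = [34, 44]
step 0: S = H·P̄·Hᵀ + R = [165 168; 168 273]
step 0: K = P̄·Hᵀ·S⁻¹ = [-6/89 -10/89; 25/89 -905/1869; -272/801 -38/801]
step 0: x' = x̄ + K·y = [157/89, -1411/1869, 98/267]
step 0: P' = (I − K·H)·P̄ = [3672/89 631/89 1230/89; 631/89 4996/1869 556/267; 1230/89 556/267 3962/801]
step 1: x̄ = F·x = [4972/1869, 3996/623, 5144/1869]
step 1: P̄ = F·P·Fᵀ + Q = [2430815/5607 2294548/5607 2256176/5607; 2294548/5607 2344637/5607 2192440/5607; 2256176/5607 2192440/5607 2138798/5607]
step 1: y = z − H·x̄ = [6722/1869, 8518/623]
step 1: S = H·P̄·Hᵀ + R = [8159762/5607 12548267/5607; 12548267/5607 19729214/5607]
step 1: K = P̄·Hᵀ·S⁻¹ = [-1003094759/1886937391 1725/1886937391; 308497026/1886937391 -844625392/1886937391; -904156408/1886937391 -37644226/1886937391]
step 1: x' = x̄ + K·y = [1412035216/1886937391, 1664400848/1886937391, 1426808996/1886937391]
step 1: P' = (I − K·H)·P̄ = [42031397289/1886937391 6002133810/1886937391 15013560522/1886937391; 6002133810/1886937391 3420416141/1886937391 1692214244/1886937391; 15013560522/1886937391 1692214244/1886937391 5908676582/1886937391]
step 2: x̄ = F·x = [7802499196/1886937391, 3998513796/1886937391, 9006490120/1886937391]
step 2: P̄ = F·P·Fᵀ + Q = [424665694827/1886937391 404894310432/1886937391 399742232200/1886937391; 404894310432/1886937391 443956612281/1886937391 401281924032/1886937391; 399742232200/1886937391 401281924032/1886937391 390879103438/1886937391]
step 2: y = z − H·x̄ = [17330033773/1886937391, 20094446027/1886937391]
step 2: S = H·P̄·Hᵀ + R = [1549785044742/1886937391 2369132077783/1886937391; 2369132077783/1886937391 3765152466386/1886937391]
step 2: K = P̄·Hᵀ·S⁻¹ = [-58215443953177/117857742741653 -450201524445/117857742741653; 19895357594178/117857742741653 -52760310268596/117857742741653; -54925909765224/117857742741653 -2519199252598/117857742741653]
step 2: x' = x̄ + K·y = [-52114721737928/117857742741653, -129387534993810/117857742741653, 31264848104082/117857742741653]
step 2: P' = (I − K·H)·P̄ = [2345290094497695/117857742741653 333791742274218/117857742741653 839978808785742/117857742741653; 333791742274218/117857742741653 207428090311371/117857742741653 91368556497228/117857742741653; 839978808785742/117857742741653 91368556497228/117857742741653 334918846027138/117857742741653]

step 0: x' = [157/89, -1411/1869, 98/267], P' = [3672/89 631/89 1230/89; 631/89 4996/1869 556/267; 1230/89 556/267 3962/801]
step 1: x' = [1412035216/1886937391, 1664400848/1886937391, 1426808996/1886937391], P' = [42031397289/1886937391 6002133810/1886937391 15013560522/1886937391; 6002133810/1886937391 3420416141/1886937391 1692214244/1886937391; 15013560522/1886937391 1692214244/1886937391 5908676582/1886937391]
step 2: x' = [-52114721737928/117857742741653, -129387534993810/117857742741653, 31264848104082/117857742741653], P' = [2345290094497695/117857742741653 333791742274218/117857742741653 839978808785742/117857742741653; 333791742274218/117857742741653 207428090311371/117857742741653 91368556497228/117857742741653; 839978808785742/117857742741653 91368556497228/117857742741653 334918846027138/117857742741653]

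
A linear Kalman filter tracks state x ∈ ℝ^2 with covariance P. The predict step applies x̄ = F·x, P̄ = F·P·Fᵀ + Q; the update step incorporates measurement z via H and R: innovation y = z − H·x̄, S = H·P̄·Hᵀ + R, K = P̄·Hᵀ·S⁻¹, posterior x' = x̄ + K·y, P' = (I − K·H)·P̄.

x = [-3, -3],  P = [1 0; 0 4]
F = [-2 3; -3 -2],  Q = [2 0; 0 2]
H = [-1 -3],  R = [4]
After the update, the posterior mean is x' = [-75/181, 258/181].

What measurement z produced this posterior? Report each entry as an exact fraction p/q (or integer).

x̄ = F·x = [-3, 15]
P̄ = F·P·Fᵀ + Q = [42 -18; -18 27]
S = H·P̄·Hᵀ + R = [181]
K = P̄·Hᵀ·S⁻¹ = [12/181; -63/181]
x' − x̄ = [468/181, -2457/181] = K·y
y = (KᵀK)⁻¹·Kᵀ·(x' − x̄) = [39]
z = y + H·x̄ = [39] + [-42] = [-3]

z = [-3]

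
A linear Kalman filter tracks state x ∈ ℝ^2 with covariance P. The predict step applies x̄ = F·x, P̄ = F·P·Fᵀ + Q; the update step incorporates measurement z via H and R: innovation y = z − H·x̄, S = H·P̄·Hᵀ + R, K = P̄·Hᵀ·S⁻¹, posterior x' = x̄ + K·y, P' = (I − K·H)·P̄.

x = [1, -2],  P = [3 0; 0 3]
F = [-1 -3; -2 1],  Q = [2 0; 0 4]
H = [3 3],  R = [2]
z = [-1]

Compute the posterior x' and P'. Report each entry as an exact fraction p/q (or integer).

x̄ = F·x = [5, -4]
P̄ = F·P·Fᵀ + Q = [32 -3; -3 19]
y = z − H·x̄ = [-4]
S = H·P̄·Hᵀ + R = [407]
K = P̄·Hᵀ·S⁻¹ = [87/407; 48/407]
x' = x̄ + K·y = [1687/407, -1820/407]
P' = (I − K·H)·P̄ = [5455/407 -5397/407; -5397/407 5429/407]

x' = [1687/407, -1820/407]
P' = [5455/407 -5397/407; -5397/407 5429/407]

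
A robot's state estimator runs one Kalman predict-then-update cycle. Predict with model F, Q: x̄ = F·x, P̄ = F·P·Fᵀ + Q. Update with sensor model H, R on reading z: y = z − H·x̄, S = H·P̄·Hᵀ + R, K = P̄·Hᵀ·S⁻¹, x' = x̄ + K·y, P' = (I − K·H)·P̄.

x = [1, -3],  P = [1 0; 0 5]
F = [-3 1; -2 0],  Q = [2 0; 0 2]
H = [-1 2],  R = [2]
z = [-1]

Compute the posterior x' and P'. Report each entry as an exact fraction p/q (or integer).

x̄ = F·x = [-6, -2]
P̄ = F·P·Fᵀ + Q = [16 6; 6 6]
y = z − H·x̄ = [-3]
S = H·P̄·Hᵀ + R = [18]
K = P̄·Hᵀ·S⁻¹ = [-2/9; 1/3]
x' = x̄ + K·y = [-16/3, -3]
P' = (I − K·H)·P̄ = [136/9 22/3; 22/3 4]

x' = [-16/3, -3]
P' = [136/9 22/3; 22/3 4]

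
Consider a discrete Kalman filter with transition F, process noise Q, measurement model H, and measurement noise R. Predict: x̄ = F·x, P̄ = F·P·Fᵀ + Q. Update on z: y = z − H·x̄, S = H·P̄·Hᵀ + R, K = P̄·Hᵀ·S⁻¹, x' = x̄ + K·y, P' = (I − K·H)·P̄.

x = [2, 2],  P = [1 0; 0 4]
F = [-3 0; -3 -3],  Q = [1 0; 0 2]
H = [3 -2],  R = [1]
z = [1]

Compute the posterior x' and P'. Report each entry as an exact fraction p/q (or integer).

x̄ = F·x = [-6, -12]
P̄ = F·P·Fᵀ + Q = [10 9; 9 47]
y = z − H·x̄ = [-5]
S = H·P̄·Hᵀ + R = [171]
K = P̄·Hᵀ·S⁻¹ = [4/57; -67/171]
x' = x̄ + K·y = [-362/57, -1717/171]
P' = (I − K·H)·P̄ = [174/19 781/57; 781/57 3548/171]

x' = [-362/57, -1717/171]
P' = [174/19 781/57; 781/57 3548/171]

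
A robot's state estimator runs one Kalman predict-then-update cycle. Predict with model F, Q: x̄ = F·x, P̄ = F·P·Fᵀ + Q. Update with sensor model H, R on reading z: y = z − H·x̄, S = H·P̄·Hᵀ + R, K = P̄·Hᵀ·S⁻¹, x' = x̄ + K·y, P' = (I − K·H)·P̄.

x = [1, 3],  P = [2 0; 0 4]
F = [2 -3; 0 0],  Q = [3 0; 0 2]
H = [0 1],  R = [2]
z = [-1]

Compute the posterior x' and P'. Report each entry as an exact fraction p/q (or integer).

x' = [-7, -1/2]
P' = [47 0; 0 1]

x̄ = F·x = [-7, 0]
P̄ = F·P·Fᵀ + Q = [47 0; 0 2]
y = z − H·x̄ = [-1]
S = H·P̄·Hᵀ + R = [4]
K = P̄·Hᵀ·S⁻¹ = [0; 1/2]
x' = x̄ + K·y = [-7, -1/2]
P' = (I − K·H)·P̄ = [47 0; 0 1]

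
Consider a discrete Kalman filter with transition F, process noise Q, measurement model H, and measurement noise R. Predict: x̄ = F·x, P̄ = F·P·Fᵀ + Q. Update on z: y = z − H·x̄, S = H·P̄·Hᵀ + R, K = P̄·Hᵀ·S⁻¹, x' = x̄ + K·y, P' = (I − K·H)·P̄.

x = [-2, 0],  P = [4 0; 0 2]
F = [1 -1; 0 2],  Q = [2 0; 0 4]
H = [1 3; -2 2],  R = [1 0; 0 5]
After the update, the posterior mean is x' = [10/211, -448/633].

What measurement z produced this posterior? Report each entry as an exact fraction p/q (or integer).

z = [-2, -2]

x̄ = F·x = [-2, 0]
P̄ = F·P·Fᵀ + Q = [8 -4; -4 12]
S = H·P̄·Hᵀ + R = [93 72; 72 117]
K = P̄·Hᵀ·S⁻¹ = [140/633 -72/211; 160/633 224/1899]
x' − x̄ = [432/211, -448/633] = K·y
y = (KᵀK)⁻¹·Kᵀ·(x' − x̄) = [0, -6]
z = y + H·x̄ = [0, -6] + [-2, 4] = [-2, -2]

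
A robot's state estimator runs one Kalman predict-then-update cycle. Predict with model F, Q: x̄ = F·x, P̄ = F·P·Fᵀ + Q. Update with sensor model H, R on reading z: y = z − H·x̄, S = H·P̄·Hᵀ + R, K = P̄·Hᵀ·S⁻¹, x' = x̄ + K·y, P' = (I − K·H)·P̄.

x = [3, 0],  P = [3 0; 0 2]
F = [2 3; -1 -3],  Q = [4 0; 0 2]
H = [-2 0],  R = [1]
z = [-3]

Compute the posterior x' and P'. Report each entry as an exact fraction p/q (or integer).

x̄ = F·x = [6, -3]
P̄ = F·P·Fᵀ + Q = [34 -24; -24 23]
y = z − H·x̄ = [9]
S = H·P̄·Hᵀ + R = [137]
K = P̄·Hᵀ·S⁻¹ = [-68/137; 48/137]
x' = x̄ + K·y = [210/137, 21/137]
P' = (I − K·H)·P̄ = [34/137 -24/137; -24/137 847/137]

x' = [210/137, 21/137]
P' = [34/137 -24/137; -24/137 847/137]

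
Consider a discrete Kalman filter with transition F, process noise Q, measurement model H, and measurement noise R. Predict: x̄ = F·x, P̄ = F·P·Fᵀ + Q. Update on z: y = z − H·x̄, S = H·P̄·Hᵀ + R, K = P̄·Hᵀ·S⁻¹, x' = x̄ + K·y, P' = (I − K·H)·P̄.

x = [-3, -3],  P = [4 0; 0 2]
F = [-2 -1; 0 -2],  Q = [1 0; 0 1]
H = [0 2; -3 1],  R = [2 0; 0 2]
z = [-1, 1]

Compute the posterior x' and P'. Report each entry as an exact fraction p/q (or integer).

x' = [-919/2984, -531/2984]
P' = [813/2984 473/2984; 473/2984 1413/2984]

x̄ = F·x = [9, 6]
P̄ = F·P·Fᵀ + Q = [19 4; 4 9]
y = z − H·x̄ = [-13, 22]
S = H·P̄·Hᵀ + R = [38 -6; -6 158]
K = P̄·Hᵀ·S⁻¹ = [473/2984 -983/2984; 1413/2984 -3/2984]
x' = x̄ + K·y = [-919/2984, -531/2984]
P' = (I − K·H)·P̄ = [813/2984 473/2984; 473/2984 1413/2984]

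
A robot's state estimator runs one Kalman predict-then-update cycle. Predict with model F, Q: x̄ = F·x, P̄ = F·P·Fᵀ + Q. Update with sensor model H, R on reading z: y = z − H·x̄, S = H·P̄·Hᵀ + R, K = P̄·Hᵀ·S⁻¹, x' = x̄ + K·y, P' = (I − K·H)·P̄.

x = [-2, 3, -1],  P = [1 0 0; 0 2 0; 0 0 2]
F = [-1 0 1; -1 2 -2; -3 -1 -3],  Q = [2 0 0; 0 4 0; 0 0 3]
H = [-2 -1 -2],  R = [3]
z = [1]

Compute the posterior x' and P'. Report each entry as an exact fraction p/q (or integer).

x̄ = F·x = [1, 10, 6]
P̄ = F·P·Fᵀ + Q = [5 -3 -3; -3 21 11; -3 11 32]
y = z − H·x̄ = [25]
S = H·P̄·Hᵀ + R = [180]
K = P̄·Hᵀ·S⁻¹ = [-1/180; -37/180; -23/60]
x' = x̄ + K·y = [31/36, 175/36, -43/12]
P' = (I − K·H)·P̄ = [899/180 -577/180 -203/60; -577/180 2411/180 -191/60; -203/60 -191/60 111/20]

x' = [31/36, 175/36, -43/12]
P' = [899/180 -577/180 -203/60; -577/180 2411/180 -191/60; -203/60 -191/60 111/20]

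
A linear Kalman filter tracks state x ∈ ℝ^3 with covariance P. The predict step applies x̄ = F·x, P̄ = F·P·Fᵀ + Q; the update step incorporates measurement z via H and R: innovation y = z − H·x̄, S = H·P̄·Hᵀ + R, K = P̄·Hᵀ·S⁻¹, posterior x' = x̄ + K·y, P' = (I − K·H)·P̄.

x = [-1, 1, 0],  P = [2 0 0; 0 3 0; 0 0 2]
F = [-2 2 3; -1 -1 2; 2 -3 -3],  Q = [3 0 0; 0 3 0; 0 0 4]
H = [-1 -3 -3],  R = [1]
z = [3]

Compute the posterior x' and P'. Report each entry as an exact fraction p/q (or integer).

x' = [988/369, 296/369, -997/369]
P' = [11408/369 5947/369 -9770/369; 5947/369 4535/369 -6505/369; -9770/369 -6505/369 9797/369]

x̄ = F·x = [4, 0, -5]
P̄ = F·P·Fᵀ + Q = [41 10 -44; 10 16 -7; -44 -7 57]
y = z − H·x̄ = [-8]
S = H·P̄·Hᵀ + R = [369]
K = P̄·Hᵀ·S⁻¹ = [61/369; -37/369; -106/369]
x' = x̄ + K·y = [988/369, 296/369, -997/369]
P' = (I − K·H)·P̄ = [11408/369 5947/369 -9770/369; 5947/369 4535/369 -6505/369; -9770/369 -6505/369 9797/369]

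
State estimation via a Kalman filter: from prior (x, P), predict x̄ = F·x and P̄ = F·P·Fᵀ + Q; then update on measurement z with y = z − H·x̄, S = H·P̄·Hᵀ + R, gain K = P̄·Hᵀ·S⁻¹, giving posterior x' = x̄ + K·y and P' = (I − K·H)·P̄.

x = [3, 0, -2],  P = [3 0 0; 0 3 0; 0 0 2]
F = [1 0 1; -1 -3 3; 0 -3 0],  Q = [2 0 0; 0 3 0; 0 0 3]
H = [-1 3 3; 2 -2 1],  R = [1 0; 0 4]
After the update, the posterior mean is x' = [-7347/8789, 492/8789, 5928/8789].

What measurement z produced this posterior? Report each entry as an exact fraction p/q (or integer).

z = [3, -2]

x̄ = F·x = [1, -9, 0]
P̄ = F·P·Fᵀ + Q = [7 3 0; 3 51 27; 0 27 30]
S = H·P̄·Hᵀ + R = [1205 -287; -287 134]
K = P̄·Hᵀ·S⁻¹ = [2564/79101 10214/79101; 1239/8789 -1872/8789; 5342/26367 6719/26367]
x' − x̄ = [-16136/8789, 79593/8789, 5928/8789] = K·y
y = (KᵀK)⁻¹·Kᵀ·(x' − x̄) = [31, -22]
z = y + H·x̄ = [31, -22] + [-28, 20] = [3, -2]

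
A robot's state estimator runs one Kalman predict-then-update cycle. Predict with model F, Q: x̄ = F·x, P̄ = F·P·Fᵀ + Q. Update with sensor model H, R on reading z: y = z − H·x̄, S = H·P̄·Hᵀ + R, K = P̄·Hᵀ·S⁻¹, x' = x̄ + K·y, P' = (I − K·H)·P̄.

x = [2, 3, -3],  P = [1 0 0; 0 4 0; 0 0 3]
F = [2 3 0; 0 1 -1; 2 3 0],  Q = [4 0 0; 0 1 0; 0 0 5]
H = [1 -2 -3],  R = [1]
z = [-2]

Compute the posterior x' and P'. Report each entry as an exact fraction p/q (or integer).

x̄ = F·x = [13, 6, 13]
P̄ = F·P·Fᵀ + Q = [44 12 40; 12 8 12; 40 12 45]
y = z − H·x̄ = [36]
S = H·P̄·Hᵀ + R = [338]
K = P̄·Hᵀ·S⁻¹ = [-50/169; -20/169; -119/338]
x' = x̄ + K·y = [397/169, 294/169, 55/169]
P' = (I − K·H)·P̄ = [2436/169 28/169 810/169; 28/169 552/169 -352/169; 810/169 -352/169 1049/338]

x' = [397/169, 294/169, 55/169]
P' = [2436/169 28/169 810/169; 28/169 552/169 -352/169; 810/169 -352/169 1049/338]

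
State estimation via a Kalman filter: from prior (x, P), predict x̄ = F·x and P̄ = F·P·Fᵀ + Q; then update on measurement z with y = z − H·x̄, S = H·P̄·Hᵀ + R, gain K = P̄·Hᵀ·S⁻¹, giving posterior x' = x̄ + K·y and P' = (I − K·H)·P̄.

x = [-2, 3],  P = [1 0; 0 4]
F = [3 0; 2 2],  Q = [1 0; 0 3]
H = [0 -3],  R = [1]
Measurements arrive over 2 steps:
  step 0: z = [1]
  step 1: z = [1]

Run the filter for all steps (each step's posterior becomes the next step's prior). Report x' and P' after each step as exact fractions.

step 0: x̄ = F·x = [-6, 2]
step 0: P̄ = F·P·Fᵀ + Q = [10 6; 6 23]
step 0: y = z − H·x̄ = [7]
step 0: S = H·P̄·Hᵀ + R = [208]
step 0: K = P̄·Hᵀ·S⁻¹ = [-9/104; -69/208]
step 0: x' = x̄ + K·y = [-687/104, -67/208]
step 0: P' = (I − K·H)·P̄ = [439/52 3/104; 3/104 23/208]
step 1: x̄ = F·x = [-2061/104, -1441/104]
step 1: P̄ = F·P·Fᵀ + Q = [4003/52 2643/52; 2643/52 1947/52]
step 1: y = z − H·x̄ = [-4219/104]
step 1: S = H·P̄·Hᵀ + R = [17575/52]
step 1: K = P̄·Hᵀ·S⁻¹ = [-7929/17575; -5841/17575]
step 1: x' = x̄ + K·y = [-26631/17575, -13123/35150]
step 1: P' = (I − K·H)·P̄ = [143917/17575 2643/17575; 2643/17575 1947/17575]

step 0: x' = [-687/104, -67/208], P' = [439/52 3/104; 3/104 23/208]
step 1: x' = [-26631/17575, -13123/35150], P' = [143917/17575 2643/17575; 2643/17575 1947/17575]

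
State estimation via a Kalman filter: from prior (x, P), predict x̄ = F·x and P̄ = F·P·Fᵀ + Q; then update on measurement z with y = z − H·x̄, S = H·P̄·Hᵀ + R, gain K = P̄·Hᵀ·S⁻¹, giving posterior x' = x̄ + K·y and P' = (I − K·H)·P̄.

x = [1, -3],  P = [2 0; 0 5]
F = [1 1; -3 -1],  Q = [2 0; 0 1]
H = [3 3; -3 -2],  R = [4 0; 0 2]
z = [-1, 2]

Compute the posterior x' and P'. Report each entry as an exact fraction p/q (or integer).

x' = [-1892/1241, 1485/1241]
P' = [3302/1241 -4078/1241; -4078/1241 5322/1241]

x̄ = F·x = [-2, 0]
P̄ = F·P·Fᵀ + Q = [9 -11; -11 24]
y = z − H·x̄ = [5, -4]
S = H·P̄·Hᵀ + R = [103 -60; -60 47]
K = P̄·Hᵀ·S⁻¹ = [-582/1241 -875/1241; 933/1241 795/1241]
x' = x̄ + K·y = [-1892/1241, 1485/1241]
P' = (I − K·H)·P̄ = [3302/1241 -4078/1241; -4078/1241 5322/1241]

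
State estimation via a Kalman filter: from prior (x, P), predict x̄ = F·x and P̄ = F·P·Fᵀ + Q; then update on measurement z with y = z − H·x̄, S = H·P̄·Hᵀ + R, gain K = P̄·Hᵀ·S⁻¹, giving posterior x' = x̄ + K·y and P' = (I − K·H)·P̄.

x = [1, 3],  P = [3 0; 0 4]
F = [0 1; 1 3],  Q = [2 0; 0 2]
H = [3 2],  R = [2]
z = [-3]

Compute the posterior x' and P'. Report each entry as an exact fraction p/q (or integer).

x̄ = F·x = [3, 10]
P̄ = F·P·Fᵀ + Q = [6 12; 12 41]
y = z − H·x̄ = [-32]
S = H·P̄·Hᵀ + R = [364]
K = P̄·Hᵀ·S⁻¹ = [3/26; 59/182]
x' = x̄ + K·y = [-9/13, -34/91]
P' = (I − K·H)·P̄ = [15/13 -21/13; -21/13 250/91]

x' = [-9/13, -34/91]
P' = [15/13 -21/13; -21/13 250/91]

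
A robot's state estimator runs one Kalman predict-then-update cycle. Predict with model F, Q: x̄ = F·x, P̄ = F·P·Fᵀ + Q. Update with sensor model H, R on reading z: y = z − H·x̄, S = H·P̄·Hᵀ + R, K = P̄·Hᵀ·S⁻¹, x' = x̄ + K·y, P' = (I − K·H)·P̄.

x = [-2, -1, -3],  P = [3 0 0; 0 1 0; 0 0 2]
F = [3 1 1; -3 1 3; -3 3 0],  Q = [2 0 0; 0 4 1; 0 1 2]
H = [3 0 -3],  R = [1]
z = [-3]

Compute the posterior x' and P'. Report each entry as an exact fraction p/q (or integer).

x̄ = F·x = [-10, -4, 3]
P̄ = F·P·Fᵀ + Q = [32 -20 -24; -20 50 31; -24 31 38]
y = z − H·x̄ = [36]
S = H·P̄·Hᵀ + R = [1063]
K = P̄·Hᵀ·S⁻¹ = [168/1063; -153/1063; -186/1063]
x' = x̄ + K·y = [-4582/1063, -9760/1063, -3507/1063]
P' = (I − K·H)·P̄ = [5792/1063 4444/1063 5736/1063; 4444/1063 29741/1063 4495/1063; 5736/1063 4495/1063 5798/1063]

x' = [-4582/1063, -9760/1063, -3507/1063]
P' = [5792/1063 4444/1063 5736/1063; 4444/1063 29741/1063 4495/1063; 5736/1063 4495/1063 5798/1063]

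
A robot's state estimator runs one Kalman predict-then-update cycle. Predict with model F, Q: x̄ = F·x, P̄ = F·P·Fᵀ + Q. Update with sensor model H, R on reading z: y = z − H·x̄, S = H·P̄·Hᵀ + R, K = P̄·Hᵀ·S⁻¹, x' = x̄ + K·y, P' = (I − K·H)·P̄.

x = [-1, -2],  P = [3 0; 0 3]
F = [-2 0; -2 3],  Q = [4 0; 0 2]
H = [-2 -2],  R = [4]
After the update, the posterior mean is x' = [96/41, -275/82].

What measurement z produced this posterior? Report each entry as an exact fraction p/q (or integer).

z = [2]

x̄ = F·x = [2, -4]
P̄ = F·P·Fᵀ + Q = [16 12; 12 41]
S = H·P̄·Hᵀ + R = [328]
K = P̄·Hᵀ·S⁻¹ = [-7/41; -53/164]
x' − x̄ = [14/41, 53/82] = K·y
y = (KᵀK)⁻¹·Kᵀ·(x' − x̄) = [-2]
z = y + H·x̄ = [-2] + [4] = [2]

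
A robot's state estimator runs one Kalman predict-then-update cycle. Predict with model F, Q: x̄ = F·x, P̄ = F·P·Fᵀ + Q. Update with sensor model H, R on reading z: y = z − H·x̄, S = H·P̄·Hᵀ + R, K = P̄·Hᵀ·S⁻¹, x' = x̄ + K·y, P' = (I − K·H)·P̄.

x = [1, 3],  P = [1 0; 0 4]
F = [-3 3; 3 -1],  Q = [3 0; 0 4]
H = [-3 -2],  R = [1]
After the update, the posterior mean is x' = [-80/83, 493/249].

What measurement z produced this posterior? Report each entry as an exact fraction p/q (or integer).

z = [-1]

x̄ = F·x = [6, 0]
P̄ = F·P·Fᵀ + Q = [48 -21; -21 17]
S = H·P̄·Hᵀ + R = [249]
K = P̄·Hᵀ·S⁻¹ = [-34/83; 29/249]
x' − x̄ = [-578/83, 493/249] = K·y
y = (KᵀK)⁻¹·Kᵀ·(x' − x̄) = [17]
z = y + H·x̄ = [17] + [-18] = [-1]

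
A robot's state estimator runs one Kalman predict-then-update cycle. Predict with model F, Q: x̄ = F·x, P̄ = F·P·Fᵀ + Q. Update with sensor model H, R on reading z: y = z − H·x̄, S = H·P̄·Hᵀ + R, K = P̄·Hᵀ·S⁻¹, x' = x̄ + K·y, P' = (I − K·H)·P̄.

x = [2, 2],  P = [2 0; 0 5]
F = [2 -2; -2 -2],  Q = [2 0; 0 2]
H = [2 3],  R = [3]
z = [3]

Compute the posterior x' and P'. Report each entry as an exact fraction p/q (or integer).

x' = [864/179, -406/179]
P' = [2298/179 -1500/179; -1500/179 1038/179]

x̄ = F·x = [0, -8]
P̄ = F·P·Fᵀ + Q = [30 12; 12 30]
y = z − H·x̄ = [27]
S = H·P̄·Hᵀ + R = [537]
K = P̄·Hᵀ·S⁻¹ = [32/179; 38/179]
x' = x̄ + K·y = [864/179, -406/179]
P' = (I − K·H)·P̄ = [2298/179 -1500/179; -1500/179 1038/179]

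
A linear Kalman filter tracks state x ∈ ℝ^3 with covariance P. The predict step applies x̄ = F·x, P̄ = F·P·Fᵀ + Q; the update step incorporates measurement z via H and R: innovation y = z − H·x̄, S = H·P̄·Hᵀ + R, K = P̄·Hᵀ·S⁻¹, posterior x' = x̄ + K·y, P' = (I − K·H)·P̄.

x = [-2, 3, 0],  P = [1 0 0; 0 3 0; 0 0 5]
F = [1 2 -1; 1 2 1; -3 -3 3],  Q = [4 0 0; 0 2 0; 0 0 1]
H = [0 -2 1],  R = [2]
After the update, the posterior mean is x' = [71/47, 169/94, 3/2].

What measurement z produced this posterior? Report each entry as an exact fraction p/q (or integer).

z = [-2]

x̄ = F·x = [4, 4, -3]
P̄ = F·P·Fᵀ + Q = [22 8 -36; 8 20 -6; -36 -6 82]
S = H·P̄·Hᵀ + R = [188]
K = P̄·Hᵀ·S⁻¹ = [-13/47; -23/94; 1/2]
x' − x̄ = [-117/47, -207/94, 9/2] = K·y
y = (KᵀK)⁻¹·Kᵀ·(x' − x̄) = [9]
z = y + H·x̄ = [9] + [-11] = [-2]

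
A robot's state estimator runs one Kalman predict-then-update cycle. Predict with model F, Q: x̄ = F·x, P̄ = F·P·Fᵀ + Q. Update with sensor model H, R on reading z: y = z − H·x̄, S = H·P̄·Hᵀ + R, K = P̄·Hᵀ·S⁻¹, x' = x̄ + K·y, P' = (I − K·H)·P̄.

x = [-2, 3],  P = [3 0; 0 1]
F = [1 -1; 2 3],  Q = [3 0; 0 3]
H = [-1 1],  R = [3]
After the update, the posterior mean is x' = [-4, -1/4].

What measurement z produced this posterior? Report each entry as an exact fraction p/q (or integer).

z = [3]

x̄ = F·x = [-5, 5]
P̄ = F·P·Fᵀ + Q = [7 3; 3 24]
S = H·P̄·Hᵀ + R = [28]
K = P̄·Hᵀ·S⁻¹ = [-1/7; 3/4]
x' − x̄ = [1, -21/4] = K·y
y = (KᵀK)⁻¹·Kᵀ·(x' − x̄) = [-7]
z = y + H·x̄ = [-7] + [10] = [3]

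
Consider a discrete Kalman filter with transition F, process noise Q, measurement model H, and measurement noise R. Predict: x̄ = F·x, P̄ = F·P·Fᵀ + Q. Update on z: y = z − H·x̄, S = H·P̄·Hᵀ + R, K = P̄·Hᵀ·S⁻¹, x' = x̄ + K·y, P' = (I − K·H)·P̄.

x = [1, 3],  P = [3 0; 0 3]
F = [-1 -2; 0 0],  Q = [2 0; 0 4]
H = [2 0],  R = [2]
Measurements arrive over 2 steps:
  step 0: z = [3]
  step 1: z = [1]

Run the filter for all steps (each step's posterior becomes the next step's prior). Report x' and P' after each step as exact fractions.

step 0: x' = [44/35, 0], P' = [17/35 0; 0 4]
step 1: x' = [201/443, 0], P' = [647/1329 0; 0 4]

step 0: x̄ = F·x = [-7, 0]
step 0: P̄ = F·P·Fᵀ + Q = [17 0; 0 4]
step 0: y = z − H·x̄ = [17]
step 0: S = H·P̄·Hᵀ + R = [70]
step 0: K = P̄·Hᵀ·S⁻¹ = [17/35; 0]
step 0: x' = x̄ + K·y = [44/35, 0]
step 0: P' = (I − K·H)·P̄ = [17/35 0; 0 4]
step 1: x̄ = F·x = [-44/35, 0]
step 1: P̄ = F·P·Fᵀ + Q = [647/35 0; 0 4]
step 1: y = z − H·x̄ = [123/35]
step 1: S = H·P̄·Hᵀ + R = [2658/35]
step 1: K = P̄·Hᵀ·S⁻¹ = [647/1329; 0]
step 1: x' = x̄ + K·y = [201/443, 0]
step 1: P' = (I − K·H)·P̄ = [647/1329 0; 0 4]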